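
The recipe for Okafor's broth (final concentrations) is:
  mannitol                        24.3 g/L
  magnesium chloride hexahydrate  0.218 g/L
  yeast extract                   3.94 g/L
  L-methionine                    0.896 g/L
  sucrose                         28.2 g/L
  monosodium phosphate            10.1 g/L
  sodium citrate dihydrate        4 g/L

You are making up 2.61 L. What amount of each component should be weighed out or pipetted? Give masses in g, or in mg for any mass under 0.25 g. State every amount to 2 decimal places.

mannitol 63.42 g; magnesium chloride hexahydrate 0.57 g; yeast extract 10.28 g; L-methionine 2.34 g; sucrose 73.60 g; monosodium phosphate 26.36 g; sodium citrate dihydrate 10.44 g

Scale factor relative to 1 L: 2.61.
mannitol: 24.3 g/L × 2.61 L = 63.42 g
magnesium chloride hexahydrate: 0.218 g/L × 2.61 L = 0.57 g
yeast extract: 3.94 g/L × 2.61 L = 10.28 g
L-methionine: 0.896 g/L × 2.61 L = 2.34 g
sucrose: 28.2 g/L × 2.61 L = 73.60 g
monosodium phosphate: 10.1 g/L × 2.61 L = 26.36 g
sodium citrate dihydrate: 4 g/L × 2.61 L = 10.44 g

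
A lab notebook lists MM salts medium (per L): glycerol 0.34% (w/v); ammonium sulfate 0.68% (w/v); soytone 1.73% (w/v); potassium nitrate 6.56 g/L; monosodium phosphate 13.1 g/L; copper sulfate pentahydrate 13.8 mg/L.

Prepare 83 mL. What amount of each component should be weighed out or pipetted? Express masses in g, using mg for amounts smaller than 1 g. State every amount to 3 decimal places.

Working volume: 83 mL = 0.083 L.
glycerol: 0.34% w/v = 3.4 g/L → 3.4 × 0.083 L = 0.2822 g = 282.200 mg
ammonium sulfate: 0.68 g per 100 mL × 83 mL ÷ 100 = 0.5644 g = 564.400 mg
soytone: 1.73% w/v = 17.3 g/L → 17.3 × 0.083 L = 1.436 g
potassium nitrate: 6.56 g/L × 0.083 L = 0.54448 g = 544.480 mg
monosodium phosphate: 13.1 g/L × 0.083 L = 1.087 g
copper sulfate pentahydrate: 13.8 mg/L × 0.083 L = 1.145 mg

glycerol 282.200 mg; ammonium sulfate 564.400 mg; soytone 1.436 g; potassium nitrate 544.480 mg; monosodium phosphate 1.087 g; copper sulfate pentahydrate 1.145 mg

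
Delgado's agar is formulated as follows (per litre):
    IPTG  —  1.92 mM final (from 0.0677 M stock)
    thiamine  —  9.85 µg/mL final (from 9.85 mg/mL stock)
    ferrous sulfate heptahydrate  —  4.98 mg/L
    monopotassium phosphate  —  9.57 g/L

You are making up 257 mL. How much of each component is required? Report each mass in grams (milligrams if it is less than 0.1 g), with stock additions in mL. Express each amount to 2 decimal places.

Scale factor relative to 1 L: 0.257.
IPTG: V = C2·V2/C1 = 1.92 mM × 257 mL ÷ 67.7 mM = 7.29 mL
thiamine: C1V1 = C2V2 → 9.85 µg/mL × 257 mL ÷ 9850 µg/mL = 0.26 mL
ferrous sulfate heptahydrate: 4.98 mg/L × 0.257 L = 1.28 mg
monopotassium phosphate: 9.57 g/L × 0.257 L = 2.46 g

IPTG 7.29 mL; thiamine 0.26 mL; ferrous sulfate heptahydrate 1.28 mg; monopotassium phosphate 2.46 g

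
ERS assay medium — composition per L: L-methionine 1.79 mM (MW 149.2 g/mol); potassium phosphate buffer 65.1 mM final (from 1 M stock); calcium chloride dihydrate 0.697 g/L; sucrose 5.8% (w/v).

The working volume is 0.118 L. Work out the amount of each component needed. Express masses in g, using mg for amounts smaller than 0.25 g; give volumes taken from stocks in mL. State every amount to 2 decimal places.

L-methionine 31.51 mg; potassium phosphate buffer 7.68 mL; calcium chloride dihydrate 82.25 mg; sucrose 6.84 g

Scale factor relative to 1 L: 0.118.
L-methionine: 1.79 mmol/L × 149.2 mg/mmol × 0.118 L = 31.51 mg
potassium phosphate buffer: C1V1 = C2V2 → 65.1 mM × 118 mL ÷ 1000 mM = 7.68 mL
calcium chloride dihydrate: 0.697 g/L × 0.118 L = 0.082246 g = 82.25 mg
sucrose: 5.8% w/v = 58 g/L → 58 × 0.118 L = 6.84 g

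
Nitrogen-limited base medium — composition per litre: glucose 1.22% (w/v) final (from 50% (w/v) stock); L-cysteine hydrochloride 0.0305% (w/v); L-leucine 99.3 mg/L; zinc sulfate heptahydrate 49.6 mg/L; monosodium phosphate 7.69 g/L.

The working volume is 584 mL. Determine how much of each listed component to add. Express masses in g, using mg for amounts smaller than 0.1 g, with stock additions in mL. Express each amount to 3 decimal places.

glucose 14.250 mL; L-cysteine hydrochloride 0.178 g; L-leucine 57.991 mg; zinc sulfate heptahydrate 28.966 mg; monosodium phosphate 4.491 g

Scale factor relative to 1 L: 0.584.
glucose: V = C2·V2/C1 = 1.22% ÷ 50% × 584 mL = 14.250 mL
L-cysteine hydrochloride: 0.0305 g per 100 mL × 584 mL ÷ 100 = 0.178 g
L-leucine: 99.3 mg/L × 0.584 L = 57.991 mg
zinc sulfate heptahydrate: 49.6 mg/L × 0.584 L = 28.966 mg
monosodium phosphate: 7.69 g/L × 0.584 L = 4.491 g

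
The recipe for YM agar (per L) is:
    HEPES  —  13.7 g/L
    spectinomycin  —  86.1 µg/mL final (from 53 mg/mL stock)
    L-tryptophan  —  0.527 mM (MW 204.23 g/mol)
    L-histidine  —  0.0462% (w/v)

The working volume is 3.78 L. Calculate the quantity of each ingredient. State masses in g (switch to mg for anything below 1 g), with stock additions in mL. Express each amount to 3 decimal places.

HEPES 51.786 g; spectinomycin 6.141 mL; L-tryptophan 406.838 mg; L-histidine 1.746 g

Scale factor relative to 1 L: 3.78.
HEPES: 13.7 g/L × 3.78 L = 51.786 g
spectinomycin: C1V1 = C2V2 → 86.1 µg/mL × 3780 mL ÷ 53000 µg/mL = 6.141 mL
L-tryptophan: 0.527 mmol/L × 204.23 mg/mmol × 3.78 L = 406.838 mg
L-histidine: 0.0462 g per 100 mL × 3780 mL ÷ 100 = 1.746 g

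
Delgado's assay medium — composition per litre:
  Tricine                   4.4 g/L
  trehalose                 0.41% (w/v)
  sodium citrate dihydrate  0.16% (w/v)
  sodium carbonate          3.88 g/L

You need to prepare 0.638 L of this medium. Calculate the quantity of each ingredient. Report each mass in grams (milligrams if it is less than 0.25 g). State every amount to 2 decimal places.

Tricine 2.81 g; trehalose 2.62 g; sodium citrate dihydrate 1.02 g; sodium carbonate 2.48 g

Scale factor relative to 1 L: 0.638.
Tricine: 4.4 g/L × 0.638 L = 2.81 g
trehalose: 0.41% w/v = 4.1 g/L → 4.1 × 0.638 L = 2.62 g
sodium citrate dihydrate: 0.16% w/v = 1.6 g/L → 1.6 × 0.638 L = 1.02 g
sodium carbonate: 3.88 g/L × 0.638 L = 2.48 g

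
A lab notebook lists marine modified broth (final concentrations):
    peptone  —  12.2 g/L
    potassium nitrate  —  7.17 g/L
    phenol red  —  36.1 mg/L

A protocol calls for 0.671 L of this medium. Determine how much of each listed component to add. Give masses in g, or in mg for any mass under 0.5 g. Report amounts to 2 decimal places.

peptone 8.19 g; potassium nitrate 4.81 g; phenol red 24.22 mg

Working volume: 0.671 L.
peptone: 12.2 g/L × 0.671 L = 8.19 g
potassium nitrate: 7.17 g/L × 0.671 L = 4.81 g
phenol red: 36.1 mg/L × 0.671 L = 24.22 mg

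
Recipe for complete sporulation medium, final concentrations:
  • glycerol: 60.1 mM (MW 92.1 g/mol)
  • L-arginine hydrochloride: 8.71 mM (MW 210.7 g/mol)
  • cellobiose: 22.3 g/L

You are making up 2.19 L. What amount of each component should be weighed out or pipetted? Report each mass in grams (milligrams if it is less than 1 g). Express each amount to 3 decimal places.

glycerol 12.122 g; L-arginine hydrochloride 4.019 g; cellobiose 48.837 g

Working volume: 2.19 L.
glycerol: 60.1 mmol/L × 92.1 g/mol × 2.19 L ÷ 1000 = 12.122 g
L-arginine hydrochloride: 8.71 mmol/L × 210.7 g/mol × 2.19 L ÷ 1000 = 4.019 g
cellobiose: 22.3 g/L × 2.19 L = 48.837 g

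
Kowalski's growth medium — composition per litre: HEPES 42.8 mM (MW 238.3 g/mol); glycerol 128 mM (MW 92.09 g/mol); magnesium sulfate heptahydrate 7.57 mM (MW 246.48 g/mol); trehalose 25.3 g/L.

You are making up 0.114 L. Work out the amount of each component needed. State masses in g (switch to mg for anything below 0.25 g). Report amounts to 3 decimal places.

Scale factor relative to 1 L: 0.114.
HEPES: 42.8 mmol/L × 238.3 g/mol × 0.114 L ÷ 1000 = 1.163 g
glycerol: 128 mmol/L × 92.09 g/mol × 0.114 L ÷ 1000 = 1.344 g
magnesium sulfate heptahydrate: 7.57 mmol/L × 246.48 mg/mmol × 0.114 L = 212.707 mg
trehalose: 25.3 g/L × 0.114 L = 2.884 g

HEPES 1.163 g; glycerol 1.344 g; magnesium sulfate heptahydrate 212.707 mg; trehalose 2.884 g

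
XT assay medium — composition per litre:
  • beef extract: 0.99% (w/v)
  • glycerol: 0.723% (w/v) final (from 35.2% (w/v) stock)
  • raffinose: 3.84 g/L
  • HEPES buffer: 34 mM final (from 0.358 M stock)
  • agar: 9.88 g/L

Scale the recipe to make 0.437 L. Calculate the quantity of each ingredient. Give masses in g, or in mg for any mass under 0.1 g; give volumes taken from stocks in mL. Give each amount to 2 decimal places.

beef extract 4.33 g; glycerol 8.98 mL; raffinose 1.68 g; HEPES buffer 41.50 mL; agar 4.32 g

Working volume: 0.437 L.
beef extract: 0.99 g per 100 mL × 437 mL ÷ 100 = 4.33 g
glycerol: V = C2·V2/C1 = 0.723% ÷ 35.2% × 437 mL = 8.98 mL
raffinose: 3.84 g/L × 0.437 L = 1.68 g
HEPES buffer: dilute stock: 34 mM × 437 mL ÷ 358 mM = 41.50 mL
agar: 9.88 g/L × 0.437 L = 4.32 g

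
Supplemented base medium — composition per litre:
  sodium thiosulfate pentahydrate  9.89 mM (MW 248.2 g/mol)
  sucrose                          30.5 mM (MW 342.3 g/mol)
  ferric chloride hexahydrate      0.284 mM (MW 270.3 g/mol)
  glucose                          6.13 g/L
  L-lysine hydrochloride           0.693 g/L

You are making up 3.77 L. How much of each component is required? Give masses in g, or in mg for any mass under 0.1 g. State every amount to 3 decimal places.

sodium thiosulfate pentahydrate 9.254 g; sucrose 39.359 g; ferric chloride hexahydrate 0.289 g; glucose 23.110 g; L-lysine hydrochloride 2.613 g

Scale factor relative to 1 L: 3.77.
sodium thiosulfate pentahydrate: 9.89 mmol/L × 248.2 g/mol × 3.77 L ÷ 1000 = 9.254 g
sucrose: 30.5 mmol/L × 342.3 g/mol × 3.77 L ÷ 1000 = 39.359 g
ferric chloride hexahydrate: 0.284 mmol/L × 270.3 g/mol × 3.77 L ÷ 1000 = 0.289 g
glucose: 6.13 g/L × 3.77 L = 23.110 g
L-lysine hydrochloride: 0.693 g/L × 3.77 L = 2.613 g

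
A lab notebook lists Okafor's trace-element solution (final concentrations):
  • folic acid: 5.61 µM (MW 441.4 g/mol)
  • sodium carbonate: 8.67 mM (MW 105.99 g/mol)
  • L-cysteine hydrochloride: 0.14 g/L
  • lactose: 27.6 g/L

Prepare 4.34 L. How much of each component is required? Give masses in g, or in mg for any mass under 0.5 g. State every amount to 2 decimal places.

Scale factor relative to 1 L: 4.34.
folic acid: 5.61 µmol/L × 441.4 g/mol × 4.34 L ÷ 1000 = 10.75 mg
sodium carbonate: 8.67 mmol/L × 105.99 g/mol × 4.34 L ÷ 1000 = 3.99 g
L-cysteine hydrochloride: 0.14 g/L × 4.34 L = 0.61 g
lactose: 27.6 g/L × 4.34 L = 119.78 g

folic acid 10.75 mg; sodium carbonate 3.99 g; L-cysteine hydrochloride 0.61 g; lactose 119.78 g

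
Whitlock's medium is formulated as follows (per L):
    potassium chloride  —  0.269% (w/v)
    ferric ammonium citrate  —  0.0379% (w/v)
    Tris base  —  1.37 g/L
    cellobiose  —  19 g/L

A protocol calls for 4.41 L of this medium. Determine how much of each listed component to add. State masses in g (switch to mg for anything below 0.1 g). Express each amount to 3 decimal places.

potassium chloride 11.863 g; ferric ammonium citrate 1.671 g; Tris base 6.042 g; cellobiose 83.790 g

Working volume: 4.41 L.
potassium chloride: 0.269% w/v = 2.69 g/L → 2.69 × 4.41 L = 11.863 g
ferric ammonium citrate: 0.0379% w/v = 0.379 g/L → 0.379 × 4.41 L = 1.671 g
Tris base: 1.37 g/L × 4.41 L = 6.042 g
cellobiose: 19 g/L × 4.41 L = 83.790 g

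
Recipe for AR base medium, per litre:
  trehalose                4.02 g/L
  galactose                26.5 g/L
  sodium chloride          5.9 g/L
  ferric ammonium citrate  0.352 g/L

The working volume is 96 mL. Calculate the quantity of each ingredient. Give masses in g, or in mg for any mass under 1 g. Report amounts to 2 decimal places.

trehalose 385.92 mg; galactose 2.54 g; sodium chloride 566.40 mg; ferric ammonium citrate 33.79 mg

Working volume: 96 mL = 0.096 L.
trehalose: 4.02 g/L × 0.096 L = 0.38592 g = 385.92 mg
galactose: 26.5 g/L × 0.096 L = 2.54 g
sodium chloride: 5.9 g/L × 0.096 L = 0.5664 g = 566.40 mg
ferric ammonium citrate: 0.352 g/L × 0.096 L = 0.033792 g = 33.79 mg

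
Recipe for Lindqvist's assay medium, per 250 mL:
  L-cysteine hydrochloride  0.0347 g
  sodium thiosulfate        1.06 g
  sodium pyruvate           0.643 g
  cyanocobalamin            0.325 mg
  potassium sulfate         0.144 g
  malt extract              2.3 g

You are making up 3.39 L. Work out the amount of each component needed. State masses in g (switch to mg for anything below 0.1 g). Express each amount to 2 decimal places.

L-cysteine hydrochloride 0.47 g; sodium thiosulfate 14.37 g; sodium pyruvate 8.72 g; cyanocobalamin 4.41 mg; potassium sulfate 1.95 g; malt extract 31.19 g

Ratio of target to recipe volume: 3390 / 250 = 13.56.
L-cysteine hydrochloride: 0.0347 g × (3390 mL / 250 mL) = 0.47 g
sodium thiosulfate: 1.06 g × (3390 mL / 250 mL) = 14.37 g
sodium pyruvate: 0.643 g × (3390 mL / 250 mL) = 8.72 g
cyanocobalamin: 0.325 mg × (3390 mL / 250 mL) = 4.41 mg
potassium sulfate: 0.144 g × (3390 mL / 250 mL) = 1.95 g
malt extract: 2.3 g × (3390 mL / 250 mL) = 31.19 g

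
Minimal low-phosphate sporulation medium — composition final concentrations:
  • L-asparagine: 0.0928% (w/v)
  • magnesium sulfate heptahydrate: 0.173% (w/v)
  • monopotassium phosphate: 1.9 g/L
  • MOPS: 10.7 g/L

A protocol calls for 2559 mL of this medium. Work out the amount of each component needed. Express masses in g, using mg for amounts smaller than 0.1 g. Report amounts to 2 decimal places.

Working volume: 2559 mL = 2.559 L.
L-asparagine: 0.0928 g per 100 mL × 2559 mL ÷ 100 = 2.37 g
magnesium sulfate heptahydrate: 0.173% w/v = 1.73 g/L → 1.73 × 2.559 L = 4.43 g
monopotassium phosphate: 1.9 g/L × 2.559 L = 4.86 g
MOPS: 10.7 g/L × 2.559 L = 27.38 g

L-asparagine 2.37 g; magnesium sulfate heptahydrate 4.43 g; monopotassium phosphate 4.86 g; MOPS 27.38 g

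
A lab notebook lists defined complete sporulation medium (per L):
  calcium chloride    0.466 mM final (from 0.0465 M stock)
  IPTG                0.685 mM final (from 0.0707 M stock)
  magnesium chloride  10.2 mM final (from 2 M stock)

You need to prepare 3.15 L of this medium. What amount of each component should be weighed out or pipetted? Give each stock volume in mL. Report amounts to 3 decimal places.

calcium chloride 31.568 mL; IPTG 30.520 mL; magnesium chloride 16.065 mL

Scale factor relative to 1 L: 3.15.
calcium chloride: C1V1 = C2V2 → 0.466 mM × 3150 mL ÷ 46.5 mM = 31.568 mL
IPTG: C1V1 = C2V2 → 0.685 mM × 3150 mL ÷ 70.7 mM = 30.520 mL
magnesium chloride: V = C2·V2/C1 = 10.2 mM × 3150 mL ÷ 2000 mM = 16.065 mL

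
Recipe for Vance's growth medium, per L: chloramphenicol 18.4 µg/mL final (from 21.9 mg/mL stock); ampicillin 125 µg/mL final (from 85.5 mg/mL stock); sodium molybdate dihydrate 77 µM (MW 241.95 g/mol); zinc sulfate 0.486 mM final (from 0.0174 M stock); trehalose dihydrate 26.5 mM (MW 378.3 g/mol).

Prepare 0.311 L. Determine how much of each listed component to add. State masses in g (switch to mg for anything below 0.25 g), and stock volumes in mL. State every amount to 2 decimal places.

Working volume: 0.311 L.
chloramphenicol: V = C2·V2/C1 = 18.4 µg/mL × 311 mL ÷ 21900 µg/mL = 0.26 mL
ampicillin: C1V1 = C2V2 → 125 µg/mL × 311 mL ÷ 85500 µg/mL = 0.45 mL
sodium molybdate dihydrate: 77 µmol/L × 241.95 g/mol × 0.311 L ÷ 1000 = 5.79 mg
zinc sulfate: dilute stock: 0.486 mM × 311 mL ÷ 17.4 mM = 8.69 mL
trehalose dihydrate: 26.5 mmol/L × 378.3 g/mol × 0.311 L ÷ 1000 = 3.12 g

chloramphenicol 0.26 mL; ampicillin 0.45 mL; sodium molybdate dihydrate 5.79 mg; zinc sulfate 8.69 mL; trehalose dihydrate 3.12 g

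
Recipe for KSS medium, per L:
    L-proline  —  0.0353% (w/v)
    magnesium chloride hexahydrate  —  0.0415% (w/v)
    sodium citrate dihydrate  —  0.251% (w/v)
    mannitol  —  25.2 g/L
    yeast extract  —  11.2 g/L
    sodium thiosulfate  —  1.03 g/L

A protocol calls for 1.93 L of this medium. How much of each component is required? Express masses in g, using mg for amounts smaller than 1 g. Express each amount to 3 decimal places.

L-proline 681.290 mg; magnesium chloride hexahydrate 800.950 mg; sodium citrate dihydrate 4.844 g; mannitol 48.636 g; yeast extract 21.616 g; sodium thiosulfate 1.988 g

Working volume: 1.93 L.
L-proline: 0.0353% w/v = 0.353 g/L → 0.353 × 1.93 L = 0.68129 g = 681.290 mg
magnesium chloride hexahydrate: 0.0415 g per 100 mL × 1930 mL ÷ 100 = 0.80095 g = 800.950 mg
sodium citrate dihydrate: 0.251% w/v = 2.51 g/L → 2.51 × 1.93 L = 4.844 g
mannitol: 25.2 g/L × 1.93 L = 48.636 g
yeast extract: 11.2 g/L × 1.93 L = 21.616 g
sodium thiosulfate: 1.03 g/L × 1.93 L = 1.988 g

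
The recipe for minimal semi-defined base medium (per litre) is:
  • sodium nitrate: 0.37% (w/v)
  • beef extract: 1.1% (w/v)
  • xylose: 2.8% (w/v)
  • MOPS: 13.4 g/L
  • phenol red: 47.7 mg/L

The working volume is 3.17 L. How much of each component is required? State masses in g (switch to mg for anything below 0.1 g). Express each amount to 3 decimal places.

sodium nitrate 11.729 g; beef extract 34.870 g; xylose 88.760 g; MOPS 42.478 g; phenol red 0.151 g

Working volume: 3.17 L.
sodium nitrate: 0.37 g per 100 mL × 3170 mL ÷ 100 = 11.729 g
beef extract: 1.1 g per 100 mL × 3170 mL ÷ 100 = 34.870 g
xylose: 2.8 g per 100 mL × 3170 mL ÷ 100 = 88.760 g
MOPS: 13.4 g/L × 3.17 L = 42.478 g
phenol red: 47.7 mg/L × 3.17 L = 151.209 mg = 0.151 g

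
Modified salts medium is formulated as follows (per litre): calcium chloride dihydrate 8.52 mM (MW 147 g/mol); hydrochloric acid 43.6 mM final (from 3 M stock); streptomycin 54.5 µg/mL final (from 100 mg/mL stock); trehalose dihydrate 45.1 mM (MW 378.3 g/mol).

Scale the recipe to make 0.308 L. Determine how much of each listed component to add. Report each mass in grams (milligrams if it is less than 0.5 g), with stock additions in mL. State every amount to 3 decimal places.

calcium chloride dihydrate 385.752 mg; hydrochloric acid 4.476 mL; streptomycin 0.168 mL; trehalose dihydrate 5.255 g

Working volume: 0.308 L.
calcium chloride dihydrate: 8.52 mmol/L × 147 mg/mmol × 0.308 L = 385.752 mg
hydrochloric acid: C1V1 = C2V2 → 43.6 mM × 308 mL ÷ 3000 mM = 4.476 mL
streptomycin: V = C2·V2/C1 = 54.5 µg/mL × 308 mL ÷ 100000 µg/mL = 0.168 mL
trehalose dihydrate: 45.1 mmol/L × 378.3 g/mol × 0.308 L ÷ 1000 = 5.255 g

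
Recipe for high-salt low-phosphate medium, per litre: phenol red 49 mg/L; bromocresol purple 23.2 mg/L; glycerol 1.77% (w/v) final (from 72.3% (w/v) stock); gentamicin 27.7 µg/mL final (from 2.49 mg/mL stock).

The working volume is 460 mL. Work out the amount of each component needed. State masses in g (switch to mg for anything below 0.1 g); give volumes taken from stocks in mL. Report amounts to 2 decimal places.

phenol red 22.54 mg; bromocresol purple 10.67 mg; glycerol 11.26 mL; gentamicin 5.12 mL

Working volume: 460 mL = 0.46 L.
phenol red: 49 mg/L × 0.46 L = 22.54 mg
bromocresol purple: 23.2 mg/L × 0.46 L = 10.67 mg
glycerol: V = C2·V2/C1 = 1.77% ÷ 72.3% × 460 mL = 11.26 mL
gentamicin: V = C2·V2/C1 = 27.7 µg/mL × 460 mL ÷ 2490 µg/mL = 5.12 mL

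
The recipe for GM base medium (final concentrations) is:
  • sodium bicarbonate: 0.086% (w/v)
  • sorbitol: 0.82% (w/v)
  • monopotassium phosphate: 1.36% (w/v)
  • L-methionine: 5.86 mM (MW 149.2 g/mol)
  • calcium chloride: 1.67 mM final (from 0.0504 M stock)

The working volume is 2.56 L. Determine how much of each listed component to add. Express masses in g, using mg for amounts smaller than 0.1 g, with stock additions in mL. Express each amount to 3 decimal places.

Working volume: 2.56 L.
sodium bicarbonate: 0.086% w/v = 0.86 g/L → 0.86 × 2.56 L = 2.202 g
sorbitol: 0.82% w/v = 8.2 g/L → 8.2 × 2.56 L = 20.992 g
monopotassium phosphate: 1.36% w/v = 13.6 g/L → 13.6 × 2.56 L = 34.816 g
L-methionine: 5.86 mmol/L × 149.2 g/mol × 2.56 L ÷ 1000 = 2.238 g
calcium chloride: V = C2·V2/C1 = 1.67 mM × 2560 mL ÷ 50.4 mM = 84.825 mL

sodium bicarbonate 2.202 g; sorbitol 20.992 g; monopotassium phosphate 34.816 g; L-methionine 2.238 g; calcium chloride 84.825 mL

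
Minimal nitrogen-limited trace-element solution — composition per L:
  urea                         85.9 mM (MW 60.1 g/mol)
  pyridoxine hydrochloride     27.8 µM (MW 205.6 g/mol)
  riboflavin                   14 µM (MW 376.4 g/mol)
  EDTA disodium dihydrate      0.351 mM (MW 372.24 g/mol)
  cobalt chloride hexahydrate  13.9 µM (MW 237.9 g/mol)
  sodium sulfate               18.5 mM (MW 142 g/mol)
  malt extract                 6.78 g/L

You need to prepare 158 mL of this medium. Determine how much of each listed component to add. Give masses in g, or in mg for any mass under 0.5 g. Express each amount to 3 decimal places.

Scale factor relative to 1 L: 0.158.
urea: 85.9 mmol/L × 60.1 g/mol × 0.158 L ÷ 1000 = 0.816 g
pyridoxine hydrochloride: 27.8 µmol/L × 205.6 g/mol × 0.158 L ÷ 1000 = 0.903 mg
riboflavin: 14 µmol/L × 376.4 g/mol × 0.158 L ÷ 1000 = 0.833 mg
EDTA disodium dihydrate: 0.351 mmol/L × 372.24 mg/mmol × 0.158 L = 20.644 mg
cobalt chloride hexahydrate: 13.9 µmol/L × 237.9 g/mol × 0.158 L ÷ 1000 = 0.522 mg
sodium sulfate: 18.5 mmol/L × 142 mg/mmol × 0.158 L = 415.066 mg
malt extract: 6.78 g/L × 0.158 L = 1.071 g

urea 0.816 g; pyridoxine hydrochloride 0.903 mg; riboflavin 0.833 mg; EDTA disodium dihydrate 20.644 mg; cobalt chloride hexahydrate 0.522 mg; sodium sulfate 415.066 mg; malt extract 1.071 g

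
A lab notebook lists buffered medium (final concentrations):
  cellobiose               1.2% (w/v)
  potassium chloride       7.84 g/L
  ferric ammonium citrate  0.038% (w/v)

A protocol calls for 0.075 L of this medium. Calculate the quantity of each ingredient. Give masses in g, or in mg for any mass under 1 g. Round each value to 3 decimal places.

Scale factor relative to 1 L: 0.075.
cellobiose: 1.2% w/v = 12 g/L → 12 × 0.075 L = 0.9 g = 900.000 mg
potassium chloride: 7.84 g/L × 0.075 L = 0.588 g = 588.000 mg
ferric ammonium citrate: 0.038 g per 100 mL × 75 mL ÷ 100 = 0.0285 g = 28.500 mg

cellobiose 900.000 mg; potassium chloride 588.000 mg; ferric ammonium citrate 28.500 mg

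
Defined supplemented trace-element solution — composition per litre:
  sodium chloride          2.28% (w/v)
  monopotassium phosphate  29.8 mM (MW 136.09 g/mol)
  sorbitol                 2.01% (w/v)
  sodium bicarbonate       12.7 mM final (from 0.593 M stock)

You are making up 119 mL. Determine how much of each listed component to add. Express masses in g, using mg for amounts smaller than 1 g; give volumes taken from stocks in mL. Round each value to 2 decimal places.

Target volume = 119 mL = 0.119 L.
sodium chloride: 2.28% w/v = 22.8 g/L → 22.8 × 0.119 L = 2.71 g
monopotassium phosphate: 29.8 mmol/L × 136.09 mg/mmol × 0.119 L = 482.60 mg
sorbitol: 2.01 g per 100 mL × 119 mL ÷ 100 = 2.39 g
sodium bicarbonate: V = C2·V2/C1 = 12.7 mM × 119 mL ÷ 593 mM = 2.55 mL

sodium chloride 2.71 g; monopotassium phosphate 482.60 mg; sorbitol 2.39 g; sodium bicarbonate 2.55 mL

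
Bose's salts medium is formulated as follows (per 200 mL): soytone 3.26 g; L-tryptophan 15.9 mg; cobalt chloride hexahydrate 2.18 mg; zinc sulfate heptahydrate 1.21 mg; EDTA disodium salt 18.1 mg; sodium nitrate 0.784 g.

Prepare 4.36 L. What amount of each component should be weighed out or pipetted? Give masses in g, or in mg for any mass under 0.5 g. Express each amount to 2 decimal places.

Ratio of target to recipe volume: 4360 / 200 = 21.8.
soytone: 3.26 g × (4360 mL / 200 mL) = 71.07 g
L-tryptophan: 15.9 mg × (4360 mL / 200 mL) = 346.62 mg
cobalt chloride hexahydrate: 2.18 mg × (4360 mL / 200 mL) = 47.52 mg
zinc sulfate heptahydrate: 1.21 mg × (4360 mL / 200 mL) = 26.38 mg
EDTA disodium salt: 18.1 mg × (4360 mL / 200 mL) = 394.58 mg
sodium nitrate: 0.784 g × (4360 mL / 200 mL) = 17.09 g

soytone 71.07 g; L-tryptophan 346.62 mg; cobalt chloride hexahydrate 47.52 mg; zinc sulfate heptahydrate 26.38 mg; EDTA disodium salt 394.58 mg; sodium nitrate 17.09 g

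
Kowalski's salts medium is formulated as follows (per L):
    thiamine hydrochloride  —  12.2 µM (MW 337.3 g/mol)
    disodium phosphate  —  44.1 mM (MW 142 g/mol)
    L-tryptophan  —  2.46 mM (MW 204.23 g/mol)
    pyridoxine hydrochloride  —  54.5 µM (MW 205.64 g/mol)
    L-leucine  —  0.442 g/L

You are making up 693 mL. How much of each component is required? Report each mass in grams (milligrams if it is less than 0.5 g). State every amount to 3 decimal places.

thiamine hydrochloride 2.852 mg; disodium phosphate 4.340 g; L-tryptophan 348.167 mg; pyridoxine hydrochloride 7.767 mg; L-leucine 306.306 mg

Working volume: 693 mL = 0.693 L.
thiamine hydrochloride: 12.2 µmol/L × 337.3 g/mol × 0.693 L ÷ 1000 = 2.852 mg
disodium phosphate: 44.1 mmol/L × 142 g/mol × 0.693 L ÷ 1000 = 4.340 g
L-tryptophan: 2.46 mmol/L × 204.23 mg/mmol × 0.693 L = 348.167 mg
pyridoxine hydrochloride: 54.5 µmol/L × 205.64 g/mol × 0.693 L ÷ 1000 = 7.767 mg
L-leucine: 0.442 g/L × 0.693 L = 0.306306 g = 306.306 mg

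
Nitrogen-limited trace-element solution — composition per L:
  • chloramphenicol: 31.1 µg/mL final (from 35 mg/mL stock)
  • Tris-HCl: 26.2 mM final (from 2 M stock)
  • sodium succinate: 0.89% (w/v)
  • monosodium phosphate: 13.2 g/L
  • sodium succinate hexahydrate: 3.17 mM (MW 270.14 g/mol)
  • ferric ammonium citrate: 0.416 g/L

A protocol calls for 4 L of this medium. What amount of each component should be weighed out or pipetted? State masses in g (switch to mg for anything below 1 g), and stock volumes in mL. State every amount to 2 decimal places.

chloramphenicol 3.55 mL; Tris-HCl 52.40 mL; sodium succinate 35.60 g; monosodium phosphate 52.80 g; sodium succinate hexahydrate 3.43 g; ferric ammonium citrate 1.66 g

Working volume: 4 L.
chloramphenicol: V = C2·V2/C1 = 31.1 µg/mL × 4000 mL ÷ 35000 µg/mL = 3.55 mL
Tris-HCl: C1V1 = C2V2 → 26.2 mM × 4000 mL ÷ 2000 mM = 52.40 mL
sodium succinate: 0.89% w/v = 8.9 g/L → 8.9 × 4 L = 35.60 g
monosodium phosphate: 13.2 g/L × 4 L = 52.80 g
sodium succinate hexahydrate: 3.17 mmol/L × 270.14 g/mol × 4 L ÷ 1000 = 3.43 g
ferric ammonium citrate: 0.416 g/L × 4 L = 1.66 g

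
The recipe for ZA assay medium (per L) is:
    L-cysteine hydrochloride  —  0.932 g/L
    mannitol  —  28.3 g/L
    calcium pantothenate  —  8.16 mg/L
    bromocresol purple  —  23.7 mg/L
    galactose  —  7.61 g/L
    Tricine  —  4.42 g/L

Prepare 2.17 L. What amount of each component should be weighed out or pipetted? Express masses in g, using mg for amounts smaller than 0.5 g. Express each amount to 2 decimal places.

L-cysteine hydrochloride 2.02 g; mannitol 61.41 g; calcium pantothenate 17.71 mg; bromocresol purple 51.43 mg; galactose 16.51 g; Tricine 9.59 g

Working volume: 2.17 L.
L-cysteine hydrochloride: 0.932 g/L × 2.17 L = 2.02 g
mannitol: 28.3 g/L × 2.17 L = 61.41 g
calcium pantothenate: 8.16 mg/L × 2.17 L = 17.71 mg
bromocresol purple: 23.7 mg/L × 2.17 L = 51.43 mg
galactose: 7.61 g/L × 2.17 L = 16.51 g
Tricine: 4.42 g/L × 2.17 L = 9.59 g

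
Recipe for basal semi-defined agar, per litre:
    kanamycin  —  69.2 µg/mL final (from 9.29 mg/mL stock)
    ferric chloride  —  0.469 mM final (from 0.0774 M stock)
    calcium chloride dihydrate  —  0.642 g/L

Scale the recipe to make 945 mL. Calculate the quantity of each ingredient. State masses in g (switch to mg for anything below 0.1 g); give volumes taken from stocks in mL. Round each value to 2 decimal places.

Scale factor relative to 1 L: 0.945.
kanamycin: V = C2·V2/C1 = 69.2 µg/mL × 945 mL ÷ 9290 µg/mL = 7.04 mL
ferric chloride: C1V1 = C2V2 → 0.469 mM × 945 mL ÷ 77.4 mM = 5.73 mL
calcium chloride dihydrate: 0.642 g/L × 0.945 L = 0.61 g

kanamycin 7.04 mL; ferric chloride 5.73 mL; calcium chloride dihydrate 0.61 g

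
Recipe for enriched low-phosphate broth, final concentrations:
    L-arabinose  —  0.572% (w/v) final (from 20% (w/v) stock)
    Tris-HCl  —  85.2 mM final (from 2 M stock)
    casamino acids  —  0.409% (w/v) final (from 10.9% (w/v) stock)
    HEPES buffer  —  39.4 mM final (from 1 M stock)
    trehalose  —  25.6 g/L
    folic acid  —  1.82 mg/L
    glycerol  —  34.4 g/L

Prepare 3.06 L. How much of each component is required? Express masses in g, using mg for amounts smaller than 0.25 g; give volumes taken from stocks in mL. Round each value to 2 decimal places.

L-arabinose 87.52 mL; Tris-HCl 130.36 mL; casamino acids 114.82 mL; HEPES buffer 120.56 mL; trehalose 78.34 g; folic acid 5.57 mg; glycerol 105.26 g

Scale factor relative to 1 L: 3.06.
L-arabinose: dilute stock: 0.572% ÷ 20% × 3060 mL = 87.52 mL
Tris-HCl: dilute stock: 85.2 mM × 3060 mL ÷ 2000 mM = 130.36 mL
casamino acids: V = C2·V2/C1 = 0.409% ÷ 10.9% × 3060 mL = 114.82 mL
HEPES buffer: V = C2·V2/C1 = 39.4 mM × 3060 mL ÷ 1000 mM = 120.56 mL
trehalose: 25.6 g/L × 3.06 L = 78.34 g
folic acid: 1.82 mg/L × 3.06 L = 5.57 mg
glycerol: 34.4 g/L × 3.06 L = 105.26 g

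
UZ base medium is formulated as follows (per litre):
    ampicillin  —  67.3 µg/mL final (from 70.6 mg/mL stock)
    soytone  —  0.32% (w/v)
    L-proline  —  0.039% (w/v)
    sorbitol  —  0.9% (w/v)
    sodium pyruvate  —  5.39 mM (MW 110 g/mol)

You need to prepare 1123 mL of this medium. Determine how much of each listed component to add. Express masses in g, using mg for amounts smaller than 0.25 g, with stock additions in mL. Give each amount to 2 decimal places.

ampicillin 1.07 mL; soytone 3.59 g; L-proline 0.44 g; sorbitol 10.11 g; sodium pyruvate 0.67 g

Scale factor relative to 1 L: 1.123.
ampicillin: V = C2·V2/C1 = 67.3 µg/mL × 1123 mL ÷ 70600 µg/mL = 1.07 mL
soytone: 0.32 g per 100 mL × 1123 mL ÷ 100 = 3.59 g
L-proline: 0.039 g per 100 mL × 1123 mL ÷ 100 = 0.44 g
sorbitol: 0.9% w/v = 9 g/L → 9 × 1.123 L = 10.11 g
sodium pyruvate: 5.39 mmol/L × 110 g/mol × 1.123 L ÷ 1000 = 0.67 g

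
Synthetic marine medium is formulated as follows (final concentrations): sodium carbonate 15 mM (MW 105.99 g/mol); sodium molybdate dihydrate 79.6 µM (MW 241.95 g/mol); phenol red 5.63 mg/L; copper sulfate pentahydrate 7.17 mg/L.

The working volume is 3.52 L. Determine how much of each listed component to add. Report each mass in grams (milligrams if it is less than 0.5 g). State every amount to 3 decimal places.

sodium carbonate 5.596 g; sodium molybdate dihydrate 67.792 mg; phenol red 19.818 mg; copper sulfate pentahydrate 25.238 mg

Working volume: 3.52 L.
sodium carbonate: 15 mmol/L × 105.99 g/mol × 3.52 L ÷ 1000 = 5.596 g
sodium molybdate dihydrate: 79.6 µmol/L × 241.95 g/mol × 3.52 L ÷ 1000 = 67.792 mg
phenol red: 5.63 mg/L × 3.52 L = 19.818 mg
copper sulfate pentahydrate: 7.17 mg/L × 3.52 L = 25.238 mg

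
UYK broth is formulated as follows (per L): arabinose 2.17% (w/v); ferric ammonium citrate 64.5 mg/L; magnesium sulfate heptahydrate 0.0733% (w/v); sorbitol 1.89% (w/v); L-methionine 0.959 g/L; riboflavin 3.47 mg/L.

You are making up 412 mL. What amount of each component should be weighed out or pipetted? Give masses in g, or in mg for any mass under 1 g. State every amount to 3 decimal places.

arabinose 8.940 g; ferric ammonium citrate 26.574 mg; magnesium sulfate heptahydrate 301.996 mg; sorbitol 7.787 g; L-methionine 395.108 mg; riboflavin 1.430 mg

Target volume = 412 mL = 0.412 L.
arabinose: 2.17 g per 100 mL × 412 mL ÷ 100 = 8.940 g
ferric ammonium citrate: 64.5 mg/L × 0.412 L = 26.574 mg
magnesium sulfate heptahydrate: 0.0733% w/v = 0.733 g/L → 0.733 × 0.412 L = 0.301996 g = 301.996 mg
sorbitol: 1.89 g per 100 mL × 412 mL ÷ 100 = 7.787 g
L-methionine: 0.959 g/L × 0.412 L = 0.395108 g = 395.108 mg
riboflavin: 3.47 mg/L × 0.412 L = 1.430 mg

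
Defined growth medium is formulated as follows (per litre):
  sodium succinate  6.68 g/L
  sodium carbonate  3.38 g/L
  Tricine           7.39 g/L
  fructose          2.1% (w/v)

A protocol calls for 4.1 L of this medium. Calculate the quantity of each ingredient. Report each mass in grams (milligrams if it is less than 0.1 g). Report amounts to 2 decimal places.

Working volume: 4.1 L.
sodium succinate: 6.68 g/L × 4.1 L = 27.39 g
sodium carbonate: 3.38 g/L × 4.1 L = 13.86 g
Tricine: 7.39 g/L × 4.1 L = 30.30 g
fructose: 2.1 g per 100 mL × 4100 mL ÷ 100 = 86.10 g

sodium succinate 27.39 g; sodium carbonate 13.86 g; Tricine 30.30 g; fructose 86.10 g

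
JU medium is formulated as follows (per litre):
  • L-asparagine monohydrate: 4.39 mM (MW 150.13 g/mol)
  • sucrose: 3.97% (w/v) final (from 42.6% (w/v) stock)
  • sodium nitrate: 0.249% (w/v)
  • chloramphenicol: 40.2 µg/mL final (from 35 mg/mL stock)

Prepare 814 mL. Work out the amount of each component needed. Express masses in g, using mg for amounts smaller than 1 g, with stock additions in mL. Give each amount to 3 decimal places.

Scale factor relative to 1 L: 0.814.
L-asparagine monohydrate: 4.39 mmol/L × 150.13 mg/mmol × 0.814 L = 536.484 mg
sucrose: V = C2·V2/C1 = 3.97% ÷ 42.6% × 814 mL = 75.859 mL
sodium nitrate: 0.249% w/v = 2.49 g/L → 2.49 × 0.814 L = 2.027 g
chloramphenicol: V = C2·V2/C1 = 40.2 µg/mL × 814 mL ÷ 35000 µg/mL = 0.935 mL

L-asparagine monohydrate 536.484 mg; sucrose 75.859 mL; sodium nitrate 2.027 g; chloramphenicol 0.935 mL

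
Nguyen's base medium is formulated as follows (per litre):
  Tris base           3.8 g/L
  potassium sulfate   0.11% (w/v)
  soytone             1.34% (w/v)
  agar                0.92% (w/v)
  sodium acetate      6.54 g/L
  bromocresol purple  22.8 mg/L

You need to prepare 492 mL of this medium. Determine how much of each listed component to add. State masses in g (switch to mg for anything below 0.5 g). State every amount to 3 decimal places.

Target volume = 492 mL = 0.492 L.
Tris base: 3.8 g/L × 0.492 L = 1.870 g
potassium sulfate: 0.11 g per 100 mL × 492 mL ÷ 100 = 0.541 g
soytone: 1.34% w/v = 13.4 g/L → 13.4 × 0.492 L = 6.593 g
agar: 0.92 g per 100 mL × 492 mL ÷ 100 = 4.526 g
sodium acetate: 6.54 g/L × 0.492 L = 3.218 g
bromocresol purple: 22.8 mg/L × 0.492 L = 11.218 mg

Tris base 1.870 g; potassium sulfate 0.541 g; soytone 6.593 g; agar 4.526 g; sodium acetate 3.218 g; bromocresol purple 11.218 mg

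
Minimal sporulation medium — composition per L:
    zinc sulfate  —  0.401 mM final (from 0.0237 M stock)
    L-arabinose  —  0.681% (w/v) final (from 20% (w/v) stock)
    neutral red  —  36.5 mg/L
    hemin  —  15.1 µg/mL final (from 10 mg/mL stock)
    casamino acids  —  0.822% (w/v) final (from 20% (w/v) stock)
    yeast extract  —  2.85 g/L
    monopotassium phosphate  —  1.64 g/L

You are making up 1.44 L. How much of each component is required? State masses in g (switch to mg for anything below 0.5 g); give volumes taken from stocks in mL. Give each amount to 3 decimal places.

zinc sulfate 24.365 mL; L-arabinose 49.032 mL; neutral red 52.560 mg; hemin 2.174 mL; casamino acids 59.184 mL; yeast extract 4.104 g; monopotassium phosphate 2.362 g

Working volume: 1.44 L.
zinc sulfate: V = C2·V2/C1 = 0.401 mM × 1440 mL ÷ 23.7 mM = 24.365 mL
L-arabinose: C1V1 = C2V2 → 0.681% ÷ 20% × 1440 mL = 49.032 mL
neutral red: 36.5 mg/L × 1.44 L = 52.560 mg
hemin: dilute stock: 15.1 µg/mL × 1440 mL ÷ 10000 µg/mL = 2.174 mL
casamino acids: V = C2·V2/C1 = 0.822% ÷ 20% × 1440 mL = 59.184 mL
yeast extract: 2.85 g/L × 1.44 L = 4.104 g
monopotassium phosphate: 1.64 g/L × 1.44 L = 2.362 g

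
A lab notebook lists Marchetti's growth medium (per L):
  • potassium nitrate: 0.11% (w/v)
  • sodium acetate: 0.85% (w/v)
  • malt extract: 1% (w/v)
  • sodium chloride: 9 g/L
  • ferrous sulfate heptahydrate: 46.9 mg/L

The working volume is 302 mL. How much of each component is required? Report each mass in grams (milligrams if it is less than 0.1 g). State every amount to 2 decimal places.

potassium nitrate 0.33 g; sodium acetate 2.57 g; malt extract 3.02 g; sodium chloride 2.72 g; ferrous sulfate heptahydrate 14.16 mg

Target volume = 302 mL = 0.302 L.
potassium nitrate: 0.11% w/v = 1.1 g/L → 1.1 × 0.302 L = 0.33 g
sodium acetate: 0.85% w/v = 8.5 g/L → 8.5 × 0.302 L = 2.57 g
malt extract: 1% w/v = 10 g/L → 10 × 0.302 L = 3.02 g
sodium chloride: 9 g/L × 0.302 L = 2.72 g
ferrous sulfate heptahydrate: 46.9 mg/L × 0.302 L = 14.16 mg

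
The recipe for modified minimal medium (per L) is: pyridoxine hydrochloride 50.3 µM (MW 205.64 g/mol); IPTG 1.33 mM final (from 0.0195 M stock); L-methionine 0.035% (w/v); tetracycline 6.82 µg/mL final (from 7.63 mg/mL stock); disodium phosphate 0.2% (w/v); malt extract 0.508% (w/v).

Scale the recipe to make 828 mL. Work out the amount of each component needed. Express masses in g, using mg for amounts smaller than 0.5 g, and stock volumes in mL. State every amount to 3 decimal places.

pyridoxine hydrochloride 8.565 mg; IPTG 56.474 mL; L-methionine 289.800 mg; tetracycline 0.740 mL; disodium phosphate 1.656 g; malt extract 4.206 g

Target volume = 828 mL = 0.828 L.
pyridoxine hydrochloride: 50.3 µmol/L × 205.64 g/mol × 0.828 L ÷ 1000 = 8.565 mg
IPTG: dilute stock: 1.33 mM × 828 mL ÷ 19.5 mM = 56.474 mL
L-methionine: 0.035% w/v = 0.35 g/L → 0.35 × 0.828 L = 0.2898 g = 289.800 mg
tetracycline: V = C2·V2/C1 = 6.82 µg/mL × 828 mL ÷ 7630 µg/mL = 0.740 mL
disodium phosphate: 0.2 g per 100 mL × 828 mL ÷ 100 = 1.656 g
malt extract: 0.508 g per 100 mL × 828 mL ÷ 100 = 4.206 g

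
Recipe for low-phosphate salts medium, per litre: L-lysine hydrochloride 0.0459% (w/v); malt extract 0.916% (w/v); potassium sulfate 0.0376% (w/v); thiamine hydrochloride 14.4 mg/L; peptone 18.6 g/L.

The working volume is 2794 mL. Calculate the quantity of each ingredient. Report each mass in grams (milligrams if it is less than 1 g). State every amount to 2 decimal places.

Working volume: 2794 mL = 2.794 L.
L-lysine hydrochloride: 0.0459 g per 100 mL × 2794 mL ÷ 100 = 1.28 g
malt extract: 0.916% w/v = 9.16 g/L → 9.16 × 2.794 L = 25.59 g
potassium sulfate: 0.0376 g per 100 mL × 2794 mL ÷ 100 = 1.05 g
thiamine hydrochloride: 14.4 mg/L × 2.794 L = 40.23 mg
peptone: 18.6 g/L × 2.794 L = 51.97 g

L-lysine hydrochloride 1.28 g; malt extract 25.59 g; potassium sulfate 1.05 g; thiamine hydrochloride 40.23 mg; peptone 51.97 g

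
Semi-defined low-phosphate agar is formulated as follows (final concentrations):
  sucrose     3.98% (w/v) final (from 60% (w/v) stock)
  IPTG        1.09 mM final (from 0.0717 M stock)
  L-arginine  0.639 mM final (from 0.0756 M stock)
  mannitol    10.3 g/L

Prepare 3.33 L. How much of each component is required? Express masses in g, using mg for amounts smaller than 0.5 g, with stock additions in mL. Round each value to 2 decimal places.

Scale factor relative to 1 L: 3.33.
sucrose: dilute stock: 3.98% ÷ 60% × 3330 mL = 220.89 mL
IPTG: C1V1 = C2V2 → 1.09 mM × 3330 mL ÷ 71.7 mM = 50.62 mL
L-arginine: dilute stock: 0.639 mM × 3330 mL ÷ 75.6 mM = 28.15 mL
mannitol: 10.3 g/L × 3.33 L = 34.30 g

sucrose 220.89 mL; IPTG 50.62 mL; L-arginine 28.15 mL; mannitol 34.30 g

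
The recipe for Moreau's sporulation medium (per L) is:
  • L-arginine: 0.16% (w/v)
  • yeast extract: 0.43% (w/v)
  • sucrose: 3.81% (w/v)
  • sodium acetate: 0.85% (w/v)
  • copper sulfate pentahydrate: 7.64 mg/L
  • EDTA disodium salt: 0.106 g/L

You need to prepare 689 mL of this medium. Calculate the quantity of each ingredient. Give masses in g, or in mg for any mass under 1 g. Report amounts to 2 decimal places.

L-arginine 1.10 g; yeast extract 2.96 g; sucrose 26.25 g; sodium acetate 5.86 g; copper sulfate pentahydrate 5.26 mg; EDTA disodium salt 73.03 mg

Working volume: 689 mL = 0.689 L.
L-arginine: 0.16 g per 100 mL × 689 mL ÷ 100 = 1.10 g
yeast extract: 0.43 g per 100 mL × 689 mL ÷ 100 = 2.96 g
sucrose: 3.81 g per 100 mL × 689 mL ÷ 100 = 26.25 g
sodium acetate: 0.85% w/v = 8.5 g/L → 8.5 × 0.689 L = 5.86 g
copper sulfate pentahydrate: 7.64 mg/L × 0.689 L = 5.26 mg
EDTA disodium salt: 0.106 g/L × 0.689 L = 0.073034 g = 73.03 mg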